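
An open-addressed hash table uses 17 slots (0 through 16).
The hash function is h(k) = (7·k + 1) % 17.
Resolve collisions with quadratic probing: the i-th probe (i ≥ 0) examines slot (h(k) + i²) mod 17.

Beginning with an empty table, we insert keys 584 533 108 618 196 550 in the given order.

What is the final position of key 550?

8

584: h=9 => slot 9
533: h=9, probe 9,10 => slot 10
108: h=9, probe 9,10,13 => slot 13
618: h=9, probe 9,10,13,1 => slot 1
196: h=13, probe 13,14 => slot 14
550: h=9, probe 9,10,13,1,8 => slot 8
Table: [_, 618, _, _, _, _, _, _, 550, 584, 533, _, _, 108, 196, _, _]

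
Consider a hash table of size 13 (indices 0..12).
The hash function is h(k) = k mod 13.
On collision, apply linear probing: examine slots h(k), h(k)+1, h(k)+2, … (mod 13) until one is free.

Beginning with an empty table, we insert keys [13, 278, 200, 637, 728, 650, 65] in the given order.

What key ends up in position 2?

728

Insert 13: h=0, slot 0 empty → index 0.
Insert 278: h=5, slot 5 empty → index 5.
Insert 200: h=5, slot 5 occupied → index 6.
Insert 637: h=0, slot 0 occupied → index 1.
Insert 728: h=0, slots 0,1 occupied → index 2.
Insert 650: h=0, slots 0,1,2 occupied → index 3.
Insert 65: h=0, slots 0,1,2,3 occupied → index 4.
Table: [13, 637, 728, 650, 65, 278, 200, ∅, ∅, ∅, ∅, ∅, ∅]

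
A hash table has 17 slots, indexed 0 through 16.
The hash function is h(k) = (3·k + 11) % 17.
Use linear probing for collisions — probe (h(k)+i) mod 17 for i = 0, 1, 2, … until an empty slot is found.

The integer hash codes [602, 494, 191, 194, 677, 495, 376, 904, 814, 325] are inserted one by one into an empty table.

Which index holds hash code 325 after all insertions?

4

602: h=15 → slot 15
494: h=14 → slot 14
191: h=6 → slot 6
194: h=15, probe 15,16 → slot 16
677: h=2 → slot 2
495: h=0 → slot 0
376: h=0, probe 0,1 → slot 1
904: h=3 → slot 3
814: h=5 → slot 5
325: h=0, probe 0,1,2,3,4 → slot 4
Table: [495, 376, 677, 904, 325, 814, 191, -, -, -, -, -, -, -, 494, 602, 194]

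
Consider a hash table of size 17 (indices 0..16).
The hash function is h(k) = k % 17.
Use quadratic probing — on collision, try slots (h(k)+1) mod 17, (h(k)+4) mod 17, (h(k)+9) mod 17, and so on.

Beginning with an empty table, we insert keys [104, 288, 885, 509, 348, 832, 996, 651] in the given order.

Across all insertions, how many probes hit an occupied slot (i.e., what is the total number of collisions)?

104: h=2 -> slot 2
288: h=16 -> slot 16
885: h=1 -> slot 1
509: h=16, probe 16,0 -> slot 0
348: h=8 -> slot 8
832: h=16, probe 16,0,3 -> slot 3
996: h=10 -> slot 10
651: h=5 -> slot 5
Table: [509, 885, 104, 832, —, 651, —, —, 348, —, 996, —, —, —, —, —, 288]

3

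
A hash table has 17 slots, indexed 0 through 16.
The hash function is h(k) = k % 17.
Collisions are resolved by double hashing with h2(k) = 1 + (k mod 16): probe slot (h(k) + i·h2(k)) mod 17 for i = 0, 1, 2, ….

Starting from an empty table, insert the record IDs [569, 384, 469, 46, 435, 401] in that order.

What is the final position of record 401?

1

Insert 569: h=8, slot 8 empty -> index 8.
Insert 384: h=10, slot 10 empty -> index 10.
Insert 469: h=10, h2=6, slot 10 occupied -> index 16.
Insert 46: h=12, slot 12 empty -> index 12.
Insert 435: h=10, h2=4, slot 10 occupied -> index 14.
Insert 401: h=10, h2=2, slots 10,12,14,16 occupied -> index 1.
Table: [., 401, ., ., ., ., ., ., 569, ., 384, ., 46, ., 435, ., 469]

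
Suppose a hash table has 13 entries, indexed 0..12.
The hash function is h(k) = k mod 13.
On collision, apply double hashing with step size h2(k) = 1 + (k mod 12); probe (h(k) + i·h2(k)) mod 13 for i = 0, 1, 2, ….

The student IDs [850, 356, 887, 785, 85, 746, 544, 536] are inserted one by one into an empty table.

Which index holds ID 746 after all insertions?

Insert 850: h=5, slot 5 empty => index 5.
Insert 356: h=5, h2=9, slot 5 occupied => index 1.
Insert 887: h=3, slot 3 empty => index 3.
Insert 785: h=5, h2=6, slot 5 occupied => index 11.
Insert 85: h=7, slot 7 empty => index 7.
Insert 746: h=5, h2=3, slot 5 occupied => index 8.
Insert 544: h=11, h2=5, slots 11,3,8 occupied => index 0.
Insert 536: h=3, h2=9, slot 3 occupied => index 12.
Table: [544, 356, _, 887, _, 850, _, 85, 746, _, _, 785, 536]

8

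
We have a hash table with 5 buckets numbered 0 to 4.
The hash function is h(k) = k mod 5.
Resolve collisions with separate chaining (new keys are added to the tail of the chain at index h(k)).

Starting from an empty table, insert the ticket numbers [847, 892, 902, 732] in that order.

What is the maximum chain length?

4

Insert 847: h=2, bucket 2 empty → new chain.
Insert 892: h=2, bucket 2 nonempty → append to chain.
Insert 902: h=2, bucket 2 nonempty → append to chain.
Insert 732: h=2, bucket 2 nonempty → append to chain.
Final buckets:
0: —
1: —
2: 847 -> 892 -> 902 -> 732
3: —
4: —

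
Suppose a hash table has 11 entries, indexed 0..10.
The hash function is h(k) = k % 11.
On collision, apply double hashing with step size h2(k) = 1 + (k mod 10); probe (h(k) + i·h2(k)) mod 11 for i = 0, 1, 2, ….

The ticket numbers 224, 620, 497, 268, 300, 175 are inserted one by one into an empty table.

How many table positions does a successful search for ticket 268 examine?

Insert 224: h=4, slot 4 empty => index 4.
Insert 620: h=4, h2=1, slot 4 occupied => index 5.
Insert 497: h=2, slot 2 empty => index 2.
Insert 268: h=4, h2=9, slots 4,2 occupied => index 0.
Insert 300: h=3, slot 3 empty => index 3.
Insert 175: h=10, slot 10 empty => index 10.
Table: [268, -, 497, 300, 224, 620, -, -, -, -, 175]
Lookup 268: h=4, h2=9, probe 4,2,0 → found at 0.

3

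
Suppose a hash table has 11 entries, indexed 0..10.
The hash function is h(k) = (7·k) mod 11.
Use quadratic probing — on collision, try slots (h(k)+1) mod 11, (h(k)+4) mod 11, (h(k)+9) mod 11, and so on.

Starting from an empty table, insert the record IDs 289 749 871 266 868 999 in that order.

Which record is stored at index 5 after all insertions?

868

289: h=10 -> slot 10
749: h=7 -> slot 7
871: h=3 -> slot 3
266: h=3, probe 3,4 -> slot 4
868: h=4, probe 4,5 -> slot 5
999: h=8 -> slot 8
Table: [∅, ∅, ∅, 871, 266, 868, ∅, 749, 999, ∅, 289]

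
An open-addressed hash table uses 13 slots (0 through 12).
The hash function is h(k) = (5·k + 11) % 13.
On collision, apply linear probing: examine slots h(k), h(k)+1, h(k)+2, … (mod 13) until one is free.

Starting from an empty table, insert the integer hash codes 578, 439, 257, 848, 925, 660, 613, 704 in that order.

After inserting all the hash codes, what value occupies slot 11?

Insert 578: h=2, slot 2 empty -> index 2.
Insert 439: h=9, slot 9 empty -> index 9.
Insert 257: h=9, slot 9 occupied -> index 10.
Insert 848: h=0, slot 0 empty -> index 0.
Insert 925: h=8, slot 8 empty -> index 8.
Insert 660: h=9, slots 9,10 occupied -> index 11.
Insert 613: h=8, slots 8,9,10,11 occupied -> index 12.
Insert 704: h=8, slots 8,9,10,11,12,0 occupied -> index 1.
Table: [848, 704, 578, -, -, -, -, -, 925, 439, 257, 660, 613]

660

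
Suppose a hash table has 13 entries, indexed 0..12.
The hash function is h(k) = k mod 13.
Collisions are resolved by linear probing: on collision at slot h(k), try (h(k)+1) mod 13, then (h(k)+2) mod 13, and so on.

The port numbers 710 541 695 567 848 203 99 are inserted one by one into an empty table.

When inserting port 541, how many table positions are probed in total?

2

Insert 710: h=8, slot 8 empty -> index 8.
Insert 541: h=8, slot 8 occupied -> index 9.
Insert 695: h=6, slot 6 empty -> index 6.
Insert 567: h=8, slots 8,9 occupied -> index 10.
Insert 848: h=3, slot 3 empty -> index 3.
Insert 203: h=8, slots 8,9,10 occupied -> index 11.
Insert 99: h=8, slots 8,9,10,11 occupied -> index 12.
Table: [∅, ∅, ∅, 848, ∅, ∅, 695, ∅, 710, 541, 567, 203, 99]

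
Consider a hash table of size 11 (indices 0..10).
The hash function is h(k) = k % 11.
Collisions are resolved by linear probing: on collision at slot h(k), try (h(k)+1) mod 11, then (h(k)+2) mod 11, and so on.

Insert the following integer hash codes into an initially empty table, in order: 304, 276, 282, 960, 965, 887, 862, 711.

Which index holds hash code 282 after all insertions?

8

304: h=7 → slot 7
276: h=1 → slot 1
282: h=7, probe 7,8 → slot 8
960: h=3 → slot 3
965: h=8, probe 8,9 → slot 9
887: h=7, probe 7,8,9,10 → slot 10
862: h=4 → slot 4
711: h=7, probe 7,8,9,10,0 → slot 0
Table: [711, 276, _, 960, 862, _, _, 304, 282, 965, 887]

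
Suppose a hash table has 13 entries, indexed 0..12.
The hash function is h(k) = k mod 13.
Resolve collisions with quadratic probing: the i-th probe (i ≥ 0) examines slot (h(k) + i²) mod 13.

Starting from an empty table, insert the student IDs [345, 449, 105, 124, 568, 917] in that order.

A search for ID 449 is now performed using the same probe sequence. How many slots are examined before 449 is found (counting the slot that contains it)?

2

Insert 345: h=7, slot 7 empty → index 7.
Insert 449: h=7, slot 7 occupied → index 8.
Insert 105: h=1, slot 1 empty → index 1.
Insert 124: h=7, slots 7,8 occupied → index 11.
Insert 568: h=9, slot 9 empty → index 9.
Insert 917: h=7, slots 7,8,11 occupied → index 3.
Table: [∅, 105, ∅, 917, ∅, ∅, ∅, 345, 449, 568, ∅, 124, ∅]
Lookup 449: h=7, probe 7,8 → found at 8.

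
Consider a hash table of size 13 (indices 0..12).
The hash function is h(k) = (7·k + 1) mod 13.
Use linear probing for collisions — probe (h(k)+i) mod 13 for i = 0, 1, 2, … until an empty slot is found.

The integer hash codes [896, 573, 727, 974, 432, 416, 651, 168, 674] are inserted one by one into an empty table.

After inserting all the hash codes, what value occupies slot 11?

432

896: h=7 → slot 7
573: h=8 → slot 8
727: h=7, probe 7,8,9 → slot 9
974: h=7, probe 7,8,9,10 → slot 10
432: h=9, probe 9,10,11 → slot 11
416: h=1 → slot 1
651: h=8, probe 8,9,10,11,12 → slot 12
168: h=7, probe 7,8,9,10,11,12,0 → slot 0
674: h=0, probe 0,1,2 → slot 2
Table: [168, 416, 674, ., ., ., ., 896, 573, 727, 974, 432, 651]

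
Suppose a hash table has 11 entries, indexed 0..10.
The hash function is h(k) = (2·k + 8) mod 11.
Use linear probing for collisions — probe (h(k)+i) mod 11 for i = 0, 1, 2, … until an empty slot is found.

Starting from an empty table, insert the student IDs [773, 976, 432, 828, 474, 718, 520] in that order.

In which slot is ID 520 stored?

7

773 hashes to 3; slot 3 is free => place at 3.
976 hashes to 2; slot 2 is free => place at 2.
432 hashes to 3; 3 taken => place at 4.
828 hashes to 3; 3,4 taken => place at 5.
474 hashes to 10; slot 10 is free => place at 10.
718 hashes to 3; 3,4,5 taken => place at 6.
520 hashes to 3; 3,4,5,6 taken => place at 7.
Table: [., ., 976, 773, 432, 828, 718, 520, ., ., 474]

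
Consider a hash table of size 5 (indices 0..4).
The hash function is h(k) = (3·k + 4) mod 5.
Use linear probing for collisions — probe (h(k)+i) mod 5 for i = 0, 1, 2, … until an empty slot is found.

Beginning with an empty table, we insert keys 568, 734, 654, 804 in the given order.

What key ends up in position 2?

568 hashes to 3; slot 3 is free → place at 3.
734 hashes to 1; slot 1 is free → place at 1.
654 hashes to 1; 1 taken → place at 2.
804 hashes to 1; 1,2,3 taken → place at 4.
Table: [—, 734, 654, 568, 804]

654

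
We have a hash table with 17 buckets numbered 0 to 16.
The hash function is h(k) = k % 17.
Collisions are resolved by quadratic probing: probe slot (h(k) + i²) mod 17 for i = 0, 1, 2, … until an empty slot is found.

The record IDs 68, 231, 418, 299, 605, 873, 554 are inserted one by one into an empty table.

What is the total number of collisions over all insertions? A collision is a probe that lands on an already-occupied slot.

10

68: h=0 → slot 0
231: h=10 → slot 10
418: h=10, probe 10,11 → slot 11
299: h=10, probe 10,11,14 → slot 14
605: h=10, probe 10,11,14,2 → slot 2
873: h=6 → slot 6
554: h=10, probe 10,11,14,2,9 → slot 9
Table: [68, _, 605, _, _, _, 873, _, _, 554, 231, 418, _, _, 299, _, _]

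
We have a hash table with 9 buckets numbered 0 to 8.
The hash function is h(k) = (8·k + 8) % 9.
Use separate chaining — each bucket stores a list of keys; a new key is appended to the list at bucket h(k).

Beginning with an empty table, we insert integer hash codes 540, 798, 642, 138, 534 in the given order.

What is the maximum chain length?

540 → bucket 8
798 → bucket 2
642 → bucket 5
138 → bucket 5 (collision)
534 → bucket 5 (collision)
Final buckets:
0: —
1: —
2: 798
3: —
4: —
5: 642 -> 138 -> 534
6: —
7: —
8: 540

3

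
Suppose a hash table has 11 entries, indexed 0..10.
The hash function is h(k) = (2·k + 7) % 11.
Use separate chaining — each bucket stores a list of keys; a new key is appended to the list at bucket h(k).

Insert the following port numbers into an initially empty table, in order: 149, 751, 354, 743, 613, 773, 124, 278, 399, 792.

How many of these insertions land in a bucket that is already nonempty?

149 → bucket 8
751 → bucket 2
354 → bucket 0
743 → bucket 8 (collision)
613 → bucket 1
773 → bucket 2 (collision)
124 → bucket 2 (collision)
278 → bucket 2 (collision)
399 → bucket 2 (collision)
792 → bucket 7
Final buckets:
0: 354
1: 613
2: 751 -> 773 -> 124 -> 278 -> 399
3: _
4: _
5: _
6: _
7: 792
8: 149 -> 743
9: _
10: _

5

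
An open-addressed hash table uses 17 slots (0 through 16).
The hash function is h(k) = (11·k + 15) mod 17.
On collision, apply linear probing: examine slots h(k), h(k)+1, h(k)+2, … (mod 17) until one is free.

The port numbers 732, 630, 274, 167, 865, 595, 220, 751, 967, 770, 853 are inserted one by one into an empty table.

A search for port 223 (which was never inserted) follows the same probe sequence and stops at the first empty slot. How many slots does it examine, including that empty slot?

3

732: h=9 → slot 9
630: h=9, probe 9,10 → slot 10
274: h=3 → slot 3
167: h=16 → slot 16
865: h=10, probe 10,11 → slot 11
595: h=15 → slot 15
220: h=4 → slot 4
751: h=14 → slot 14
967: h=10, probe 10,11,12 → slot 12
770: h=2 → slot 2
853: h=14, probe 14,15,16,0 → slot 0
Table: [853, ∅, 770, 274, 220, ∅, ∅, ∅, ∅, 732, 630, 865, 967, ∅, 751, 595, 167]
Lookup 223: h=3, probe 3,4,5 → slot 5 empty, not found.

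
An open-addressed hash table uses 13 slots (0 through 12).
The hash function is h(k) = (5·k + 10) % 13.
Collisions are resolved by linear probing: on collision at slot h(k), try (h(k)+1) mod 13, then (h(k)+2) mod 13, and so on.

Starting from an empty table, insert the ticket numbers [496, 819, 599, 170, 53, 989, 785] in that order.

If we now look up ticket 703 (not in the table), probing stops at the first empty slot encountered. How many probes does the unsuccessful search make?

496: h=7 => slot 7
819: h=10 => slot 10
599: h=2 => slot 2
170: h=2, probe 2,3 => slot 3
53: h=2, probe 2,3,4 => slot 4
989: h=2, probe 2,3,4,5 => slot 5
785: h=9 => slot 9
Table: [_, _, 599, 170, 53, 989, _, 496, _, 785, 819, _, _]
Lookup 703: h=2, probe 2,3,4,5,6 → slot 6 empty, not found.

5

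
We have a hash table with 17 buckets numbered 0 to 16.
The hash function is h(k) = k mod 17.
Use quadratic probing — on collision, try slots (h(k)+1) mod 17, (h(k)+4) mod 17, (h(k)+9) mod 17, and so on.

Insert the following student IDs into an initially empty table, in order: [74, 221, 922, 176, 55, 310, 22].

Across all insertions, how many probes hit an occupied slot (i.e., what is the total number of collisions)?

74: h=6 → slot 6
221: h=0 → slot 0
922: h=4 → slot 4
176: h=6, probe 6,7 → slot 7
55: h=4, probe 4,5 → slot 5
310: h=4, probe 4,5,8 → slot 8
22: h=5, probe 5,6,9 → slot 9
Table: [221, ., ., ., 922, 55, 74, 176, 310, 22, ., ., ., ., ., ., .]

6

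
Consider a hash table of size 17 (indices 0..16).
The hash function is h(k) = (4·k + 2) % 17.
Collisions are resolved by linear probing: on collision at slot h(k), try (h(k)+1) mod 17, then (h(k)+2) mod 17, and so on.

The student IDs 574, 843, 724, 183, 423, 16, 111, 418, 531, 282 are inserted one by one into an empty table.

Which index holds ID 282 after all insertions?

12

Insert 574: h=3, slot 3 empty => index 3.
Insert 843: h=8, slot 8 empty => index 8.
Insert 724: h=8, slot 8 occupied => index 9.
Insert 183: h=3, slot 3 occupied => index 4.
Insert 423: h=11, slot 11 empty => index 11.
Insert 16: h=15, slot 15 empty => index 15.
Insert 111: h=4, slot 4 occupied => index 5.
Insert 418: h=8, slots 8,9 occupied => index 10.
Insert 531: h=1, slot 1 empty => index 1.
Insert 282: h=8, slots 8,9,10,11 occupied => index 12.
Table: [∅, 531, ∅, 574, 183, 111, ∅, ∅, 843, 724, 418, 423, 282, ∅, ∅, 16, ∅]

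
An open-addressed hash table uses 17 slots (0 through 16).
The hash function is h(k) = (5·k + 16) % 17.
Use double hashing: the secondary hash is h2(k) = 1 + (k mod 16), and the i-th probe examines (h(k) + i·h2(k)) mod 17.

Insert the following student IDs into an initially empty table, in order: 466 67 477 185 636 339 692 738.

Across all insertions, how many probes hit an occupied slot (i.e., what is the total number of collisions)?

3

466 hashes to 0; slot 0 is free → place at 0.
67 hashes to 11; slot 11 is free → place at 11.
477 hashes to 4; slot 4 is free → place at 4.
185 hashes to 6; slot 6 is free → place at 6.
636 hashes to 0, h2=13; 0 taken → place at 13.
339 hashes to 11, h2=4; 11 taken → place at 15.
692 hashes to 8; slot 8 is free → place at 8.
738 hashes to 0, h2=3; 0 taken → place at 3.
Table: [466, —, —, 738, 477, —, 185, —, 692, —, —, 67, —, 636, —, 339, —]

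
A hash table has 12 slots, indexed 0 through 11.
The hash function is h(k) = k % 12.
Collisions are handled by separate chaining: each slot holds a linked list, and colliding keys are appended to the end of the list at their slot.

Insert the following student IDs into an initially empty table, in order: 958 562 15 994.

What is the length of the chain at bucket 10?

Insert 958: h=10, bucket 10 empty → new chain.
Insert 562: h=10, bucket 10 nonempty → append to chain.
Insert 15: h=3, bucket 3 empty → new chain.
Insert 994: h=10, bucket 10 nonempty → append to chain.
Final buckets:
0: ∅
1: ∅
2: ∅
3: 15
4: ∅
5: ∅
6: ∅
7: ∅
8: ∅
9: ∅
10: 958 -> 562 -> 994
11: ∅

3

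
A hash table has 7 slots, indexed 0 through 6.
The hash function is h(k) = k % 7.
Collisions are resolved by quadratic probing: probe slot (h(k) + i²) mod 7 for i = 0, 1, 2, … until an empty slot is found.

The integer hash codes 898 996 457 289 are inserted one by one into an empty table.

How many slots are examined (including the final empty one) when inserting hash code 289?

4

Insert 898: h=2, slot 2 empty -> index 2.
Insert 996: h=2, slot 2 occupied -> index 3.
Insert 457: h=2, slots 2,3 occupied -> index 6.
Insert 289: h=2, slots 2,3,6 occupied -> index 4.
Table: [-, -, 898, 996, 289, -, 457]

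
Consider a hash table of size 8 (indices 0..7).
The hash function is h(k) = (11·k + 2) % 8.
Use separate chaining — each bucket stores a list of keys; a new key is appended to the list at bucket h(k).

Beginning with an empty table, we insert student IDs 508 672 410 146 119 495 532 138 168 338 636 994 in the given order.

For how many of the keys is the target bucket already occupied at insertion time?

508 -> bucket 6
672 -> bucket 2
410 -> bucket 0
146 -> bucket 0 (collision)
119 -> bucket 7
495 -> bucket 7 (collision)
532 -> bucket 6 (collision)
138 -> bucket 0 (collision)
168 -> bucket 2 (collision)
338 -> bucket 0 (collision)
636 -> bucket 6 (collision)
994 -> bucket 0 (collision)
Final buckets:
0: 410 -> 146 -> 138 -> 338 -> 994
1: ∅
2: 672 -> 168
3: ∅
4: ∅
5: ∅
6: 508 -> 532 -> 636
7: 119 -> 495

8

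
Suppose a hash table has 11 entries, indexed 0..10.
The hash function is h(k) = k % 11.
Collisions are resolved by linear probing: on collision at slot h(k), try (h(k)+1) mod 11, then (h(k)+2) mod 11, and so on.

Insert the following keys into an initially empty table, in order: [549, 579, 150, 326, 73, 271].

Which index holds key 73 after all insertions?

0

549: h=10 -> slot 10
579: h=7 -> slot 7
150: h=7, probe 7,8 -> slot 8
326: h=7, probe 7,8,9 -> slot 9
73: h=7, probe 7,8,9,10,0 -> slot 0
271: h=7, probe 7,8,9,10,0,1 -> slot 1
Table: [73, 271, -, -, -, -, -, 579, 150, 326, 549]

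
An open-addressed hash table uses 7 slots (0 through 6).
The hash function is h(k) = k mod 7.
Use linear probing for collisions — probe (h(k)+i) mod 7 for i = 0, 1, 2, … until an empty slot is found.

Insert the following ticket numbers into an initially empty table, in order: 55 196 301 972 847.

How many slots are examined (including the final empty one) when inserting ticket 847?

Insert 55: h=6, slot 6 empty -> index 6.
Insert 196: h=0, slot 0 empty -> index 0.
Insert 301: h=0, slot 0 occupied -> index 1.
Insert 972: h=6, slots 6,0,1 occupied -> index 2.
Insert 847: h=0, slots 0,1,2 occupied -> index 3.
Table: [196, 301, 972, 847, -, -, 55]

4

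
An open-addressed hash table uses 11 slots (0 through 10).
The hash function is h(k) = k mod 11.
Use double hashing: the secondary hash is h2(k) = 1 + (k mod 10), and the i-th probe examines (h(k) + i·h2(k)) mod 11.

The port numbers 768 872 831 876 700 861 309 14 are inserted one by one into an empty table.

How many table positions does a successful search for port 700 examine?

Insert 768: h=9, slot 9 empty → index 9.
Insert 872: h=3, slot 3 empty → index 3.
Insert 831: h=6, slot 6 empty → index 6.
Insert 876: h=7, slot 7 empty → index 7.
Insert 700: h=7, h2=1, slot 7 occupied → index 8.
Insert 861: h=3, h2=2, slot 3 occupied → index 5.
Insert 309: h=1, slot 1 empty → index 1.
Insert 14: h=3, h2=5, slots 3,8 occupied → index 2.
Table: [—, 309, 14, 872, —, 861, 831, 876, 700, 768, —]
Lookup 700: h=7, h2=1, probe 7,8 → found at 8.

2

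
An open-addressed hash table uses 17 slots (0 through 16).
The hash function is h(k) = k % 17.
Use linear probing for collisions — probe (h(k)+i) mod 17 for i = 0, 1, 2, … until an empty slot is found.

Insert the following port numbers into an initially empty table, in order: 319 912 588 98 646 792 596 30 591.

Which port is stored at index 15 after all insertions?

319 hashes to 13; slot 13 is free → place at 13.
912 hashes to 11; slot 11 is free → place at 11.
588 hashes to 10; slot 10 is free → place at 10.
98 hashes to 13; 13 taken → place at 14.
646 hashes to 0; slot 0 is free → place at 0.
792 hashes to 10; 10,11 taken → place at 12.
596 hashes to 1; slot 1 is free → place at 1.
30 hashes to 13; 13,14 taken → place at 15.
591 hashes to 13; 13,14,15 taken → place at 16.
Table: [646, 596, _, _, _, _, _, _, _, _, 588, 912, 792, 319, 98, 30, 591]

30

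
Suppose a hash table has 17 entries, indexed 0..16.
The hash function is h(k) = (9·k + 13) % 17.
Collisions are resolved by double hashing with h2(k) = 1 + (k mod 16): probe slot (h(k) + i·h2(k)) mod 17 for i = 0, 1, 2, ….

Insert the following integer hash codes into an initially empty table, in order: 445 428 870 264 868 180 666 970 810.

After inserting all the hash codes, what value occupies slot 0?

666

445 hashes to 6; slot 6 is free => place at 6.
428 hashes to 6, h2=13; 6 taken => place at 2.
870 hashes to 6, h2=7; 6 taken => place at 13.
264 hashes to 9; slot 9 is free => place at 9.
868 hashes to 5; slot 5 is free => place at 5.
180 hashes to 1; slot 1 is free => place at 1.
666 hashes to 6, h2=11; 6 taken => place at 0.
970 hashes to 5, h2=11; 5 taken => place at 16.
810 hashes to 10; slot 10 is free => place at 10.
Table: [666, 180, 428, ∅, ∅, 868, 445, ∅, ∅, 264, 810, ∅, ∅, 870, ∅, ∅, 970]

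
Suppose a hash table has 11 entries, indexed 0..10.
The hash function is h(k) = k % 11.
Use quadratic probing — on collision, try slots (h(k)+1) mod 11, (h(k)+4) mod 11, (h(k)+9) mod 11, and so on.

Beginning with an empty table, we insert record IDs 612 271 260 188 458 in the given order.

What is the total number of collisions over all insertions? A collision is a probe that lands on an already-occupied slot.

612 hashes to 7; slot 7 is free → place at 7.
271 hashes to 7; 7 taken → place at 8.
260 hashes to 7; 7,8 taken → place at 0.
188 hashes to 1; slot 1 is free → place at 1.
458 hashes to 7; 7,8,0 taken → place at 5.
Table: [260, 188, -, -, -, 458, -, 612, 271, -, -]

6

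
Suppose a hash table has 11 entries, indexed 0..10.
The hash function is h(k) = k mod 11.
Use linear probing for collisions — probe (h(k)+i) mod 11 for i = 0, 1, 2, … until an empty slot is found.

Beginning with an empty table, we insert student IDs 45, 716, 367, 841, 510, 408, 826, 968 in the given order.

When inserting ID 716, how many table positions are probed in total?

2

Insert 45: h=1, slot 1 empty => index 1.
Insert 716: h=1, slot 1 occupied => index 2.
Insert 367: h=4, slot 4 empty => index 4.
Insert 841: h=5, slot 5 empty => index 5.
Insert 510: h=4, slots 4,5 occupied => index 6.
Insert 408: h=1, slots 1,2 occupied => index 3.
Insert 826: h=1, slots 1,2,3,4,5,6 occupied => index 7.
Insert 968: h=0, slot 0 empty => index 0.
Table: [968, 45, 716, 408, 367, 841, 510, 826, —, —, —]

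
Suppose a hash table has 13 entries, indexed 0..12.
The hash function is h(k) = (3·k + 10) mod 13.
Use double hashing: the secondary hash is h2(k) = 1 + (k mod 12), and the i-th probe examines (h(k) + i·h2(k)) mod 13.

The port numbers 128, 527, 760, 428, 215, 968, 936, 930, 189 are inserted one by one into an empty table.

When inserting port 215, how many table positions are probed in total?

128 hashes to 4; slot 4 is free => place at 4.
527 hashes to 5; slot 5 is free => place at 5.
760 hashes to 2; slot 2 is free => place at 2.
428 hashes to 7; slot 7 is free => place at 7.
215 hashes to 5, h2=12; 5,4 taken => place at 3.
968 hashes to 2, h2=9; 2 taken => place at 11.
936 hashes to 10; slot 10 is free => place at 10.
930 hashes to 5, h2=7; 5 taken => place at 12.
189 hashes to 5, h2=10; 5,2,12 taken => place at 9.
Table: [., ., 760, 215, 128, 527, ., 428, ., 189, 936, 968, 930]

3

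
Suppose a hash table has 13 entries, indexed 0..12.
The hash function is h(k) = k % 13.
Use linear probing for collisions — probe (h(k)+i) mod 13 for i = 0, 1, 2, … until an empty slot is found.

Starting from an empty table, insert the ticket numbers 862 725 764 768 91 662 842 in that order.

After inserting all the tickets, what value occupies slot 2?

842

862 hashes to 4; slot 4 is free => place at 4.
725 hashes to 10; slot 10 is free => place at 10.
764 hashes to 10; 10 taken => place at 11.
768 hashes to 1; slot 1 is free => place at 1.
91 hashes to 0; slot 0 is free => place at 0.
662 hashes to 12; slot 12 is free => place at 12.
842 hashes to 10; 10,11,12,0,1 taken => place at 2.
Table: [91, 768, 842, ., 862, ., ., ., ., ., 725, 764, 662]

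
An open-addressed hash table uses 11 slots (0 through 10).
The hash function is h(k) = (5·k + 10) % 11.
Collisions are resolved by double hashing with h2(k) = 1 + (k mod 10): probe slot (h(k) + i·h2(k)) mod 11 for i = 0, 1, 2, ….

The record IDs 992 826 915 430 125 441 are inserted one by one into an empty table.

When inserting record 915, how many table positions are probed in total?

3

Insert 992: h=9, slot 9 empty => index 9.
Insert 826: h=4, slot 4 empty => index 4.
Insert 915: h=9, h2=6, slots 9,4 occupied => index 10.
Insert 430: h=4, h2=1, slot 4 occupied => index 5.
Insert 125: h=8, slot 8 empty => index 8.
Insert 441: h=4, h2=2, slot 4 occupied => index 6.
Table: [—, —, —, —, 826, 430, 441, —, 125, 992, 915]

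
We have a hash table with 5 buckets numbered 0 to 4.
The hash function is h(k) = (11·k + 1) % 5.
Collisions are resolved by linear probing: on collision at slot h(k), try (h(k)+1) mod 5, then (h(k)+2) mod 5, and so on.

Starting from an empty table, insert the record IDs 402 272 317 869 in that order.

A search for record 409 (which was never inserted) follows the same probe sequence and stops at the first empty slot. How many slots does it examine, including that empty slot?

402 hashes to 3; slot 3 is free -> place at 3.
272 hashes to 3; 3 taken -> place at 4.
317 hashes to 3; 3,4 taken -> place at 0.
869 hashes to 0; 0 taken -> place at 1.
Table: [317, 869, ∅, 402, 272]
Lookup 409: h=0, probe 0,1,2 → slot 2 empty, not found.

3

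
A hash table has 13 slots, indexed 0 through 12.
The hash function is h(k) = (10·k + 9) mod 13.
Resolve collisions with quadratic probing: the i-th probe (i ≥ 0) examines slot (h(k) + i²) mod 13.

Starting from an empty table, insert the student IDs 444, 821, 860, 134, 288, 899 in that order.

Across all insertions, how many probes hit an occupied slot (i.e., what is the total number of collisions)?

10

Insert 444: h=3, slot 3 empty → index 3.
Insert 821: h=3, slot 3 occupied → index 4.
Insert 860: h=3, slots 3,4 occupied → index 7.
Insert 134: h=10, slot 10 empty → index 10.
Insert 288: h=3, slots 3,4,7 occupied → index 12.
Insert 899: h=3, slots 3,4,7,12 occupied → index 6.
Table: [_, _, _, 444, 821, _, 899, 860, _, _, 134, _, 288]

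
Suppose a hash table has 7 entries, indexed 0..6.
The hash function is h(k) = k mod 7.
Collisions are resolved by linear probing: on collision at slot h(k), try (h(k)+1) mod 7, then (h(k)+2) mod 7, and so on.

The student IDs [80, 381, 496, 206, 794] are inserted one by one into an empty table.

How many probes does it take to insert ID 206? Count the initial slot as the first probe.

3

80: h=3 => slot 3
381: h=3, probe 3,4 => slot 4
496: h=6 => slot 6
206: h=3, probe 3,4,5 => slot 5
794: h=3, probe 3,4,5,6,0 => slot 0
Table: [794, _, _, 80, 381, 206, 496]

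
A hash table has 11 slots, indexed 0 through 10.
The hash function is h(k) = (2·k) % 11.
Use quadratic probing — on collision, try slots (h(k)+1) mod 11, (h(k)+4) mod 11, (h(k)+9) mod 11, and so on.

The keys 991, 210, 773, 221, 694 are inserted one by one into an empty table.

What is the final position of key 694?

991 hashes to 2; slot 2 is free -> place at 2.
210 hashes to 2; 2 taken -> place at 3.
773 hashes to 6; slot 6 is free -> place at 6.
221 hashes to 2; 2,3,6 taken -> place at 0.
694 hashes to 2; 2,3,6,0 taken -> place at 7.
Table: [221, —, 991, 210, —, —, 773, 694, —, —, —]

7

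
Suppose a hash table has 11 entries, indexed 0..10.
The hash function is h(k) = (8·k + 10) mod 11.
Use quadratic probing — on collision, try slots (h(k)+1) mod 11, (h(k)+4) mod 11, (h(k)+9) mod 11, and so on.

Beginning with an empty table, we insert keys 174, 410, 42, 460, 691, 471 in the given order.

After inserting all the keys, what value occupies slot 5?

174 hashes to 5; slot 5 is free → place at 5.
410 hashes to 1; slot 1 is free → place at 1.
42 hashes to 5; 5 taken → place at 6.
460 hashes to 5; 5,6 taken → place at 9.
691 hashes to 5; 5,6,9 taken → place at 3.
471 hashes to 5; 5,6,9,3 taken → place at 10.
Table: [∅, 410, ∅, 691, ∅, 174, 42, ∅, ∅, 460, 471]

174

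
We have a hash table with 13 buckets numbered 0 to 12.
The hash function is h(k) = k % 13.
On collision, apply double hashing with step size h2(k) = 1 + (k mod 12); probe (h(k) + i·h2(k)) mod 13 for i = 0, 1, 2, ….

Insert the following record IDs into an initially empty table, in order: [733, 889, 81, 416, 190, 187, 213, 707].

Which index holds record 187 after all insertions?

733: h=5 => slot 5
889: h=5, h2=2, probe 5,7 => slot 7
81: h=3 => slot 3
416: h=0 => slot 0
190: h=8 => slot 8
187: h=5, h2=8, probe 5,0,8,3,11 => slot 11
213: h=5, h2=10, probe 5,2 => slot 2
707: h=5, h2=12, probe 5,4 => slot 4
Table: [416, _, 213, 81, 707, 733, _, 889, 190, _, _, 187, _]

11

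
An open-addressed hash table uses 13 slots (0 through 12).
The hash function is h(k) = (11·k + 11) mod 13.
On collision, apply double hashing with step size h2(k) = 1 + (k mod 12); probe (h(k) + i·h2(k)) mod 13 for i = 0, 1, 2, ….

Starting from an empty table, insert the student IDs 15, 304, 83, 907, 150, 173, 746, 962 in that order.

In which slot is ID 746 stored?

15 hashes to 7; slot 7 is free => place at 7.
304 hashes to 1; slot 1 is free => place at 1.
83 hashes to 1, h2=12; 1 taken => place at 0.
907 hashes to 4; slot 4 is free => place at 4.
150 hashes to 10; slot 10 is free => place at 10.
173 hashes to 3; slot 3 is free => place at 3.
746 hashes to 1, h2=3; 1,4,7,10,0,3 taken => place at 6.
962 hashes to 11; slot 11 is free => place at 11.
Table: [83, 304, ., 173, 907, ., 746, 15, ., ., 150, 962, .]

6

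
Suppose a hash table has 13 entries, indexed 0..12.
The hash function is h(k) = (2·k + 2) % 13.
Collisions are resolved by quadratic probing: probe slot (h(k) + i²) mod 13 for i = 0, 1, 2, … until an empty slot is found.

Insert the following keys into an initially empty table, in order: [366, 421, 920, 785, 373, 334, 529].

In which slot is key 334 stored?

Insert 366: h=6, slot 6 empty => index 6.
Insert 421: h=12, slot 12 empty => index 12.
Insert 920: h=9, slot 9 empty => index 9.
Insert 785: h=12, slot 12 occupied => index 0.
Insert 373: h=7, slot 7 empty => index 7.
Insert 334: h=7, slot 7 occupied => index 8.
Insert 529: h=7, slots 7,8 occupied => index 11.
Table: [785, —, —, —, —, —, 366, 373, 334, 920, —, 529, 421]

8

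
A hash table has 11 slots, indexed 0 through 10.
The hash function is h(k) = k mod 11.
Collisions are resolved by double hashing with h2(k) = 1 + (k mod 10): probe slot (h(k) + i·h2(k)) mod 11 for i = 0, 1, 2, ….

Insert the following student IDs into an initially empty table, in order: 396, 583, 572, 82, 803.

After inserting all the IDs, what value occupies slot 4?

583

396: h=0 → slot 0
583: h=0, h2=4, probe 0,4 → slot 4
572: h=0, h2=3, probe 0,3 → slot 3
82: h=5 → slot 5
803: h=0, h2=4, probe 0,4,8 → slot 8
Table: [396, -, -, 572, 583, 82, -, -, 803, -, -]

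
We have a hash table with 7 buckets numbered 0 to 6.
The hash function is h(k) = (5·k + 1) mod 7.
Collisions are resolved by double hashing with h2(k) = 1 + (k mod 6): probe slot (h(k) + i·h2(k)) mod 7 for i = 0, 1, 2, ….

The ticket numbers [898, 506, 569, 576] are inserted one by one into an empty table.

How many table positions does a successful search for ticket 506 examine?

Insert 898: h=4, slot 4 empty => index 4.
Insert 506: h=4, h2=3, slot 4 occupied => index 0.
Insert 569: h=4, h2=6, slot 4 occupied => index 3.
Insert 576: h=4, h2=1, slot 4 occupied => index 5.
Table: [506, ., ., 569, 898, 576, .]
Lookup 506: h=4, h2=3, probe 4,0 → found at 0.

2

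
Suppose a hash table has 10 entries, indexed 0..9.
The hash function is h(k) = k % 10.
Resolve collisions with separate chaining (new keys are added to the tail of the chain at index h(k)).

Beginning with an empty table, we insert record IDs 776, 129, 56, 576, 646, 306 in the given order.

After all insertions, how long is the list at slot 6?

Insert 776: h=6, bucket 6 empty → new chain.
Insert 129: h=9, bucket 9 empty → new chain.
Insert 56: h=6, bucket 6 nonempty → append to chain.
Insert 576: h=6, bucket 6 nonempty → append to chain.
Insert 646: h=6, bucket 6 nonempty → append to chain.
Insert 306: h=6, bucket 6 nonempty → append to chain.
Final buckets:
0: _
1: _
2: _
3: _
4: _
5: _
6: 776 -> 56 -> 576 -> 646 -> 306
7: _
8: _
9: 129

5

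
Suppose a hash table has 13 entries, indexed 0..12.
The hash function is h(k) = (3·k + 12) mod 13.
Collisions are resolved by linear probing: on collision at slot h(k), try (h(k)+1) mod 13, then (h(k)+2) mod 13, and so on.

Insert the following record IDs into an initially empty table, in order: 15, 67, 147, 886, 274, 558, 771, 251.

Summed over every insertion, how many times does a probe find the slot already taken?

6

Insert 15: h=5, slot 5 empty => index 5.
Insert 67: h=5, slot 5 occupied => index 6.
Insert 147: h=11, slot 11 empty => index 11.
Insert 886: h=5, slots 5,6 occupied => index 7.
Insert 274: h=2, slot 2 empty => index 2.
Insert 558: h=9, slot 9 empty => index 9.
Insert 771: h=11, slot 11 occupied => index 12.
Insert 251: h=11, slots 11,12 occupied => index 0.
Table: [251, —, 274, —, —, 15, 67, 886, —, 558, —, 147, 771]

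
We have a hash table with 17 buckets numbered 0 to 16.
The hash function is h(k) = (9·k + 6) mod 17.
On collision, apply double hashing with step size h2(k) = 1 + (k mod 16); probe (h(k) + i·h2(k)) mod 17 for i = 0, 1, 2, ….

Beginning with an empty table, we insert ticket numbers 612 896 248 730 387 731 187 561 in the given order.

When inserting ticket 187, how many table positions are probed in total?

3

612: h=6 -> slot 6
896: h=12 -> slot 12
248: h=11 -> slot 11
730: h=14 -> slot 14
387: h=4 -> slot 4
731: h=6, h2=12, probe 6,1 -> slot 1
187: h=6, h2=12, probe 6,1,13 -> slot 13
561: h=6, h2=2, probe 6,8 -> slot 8
Table: [_, 731, _, _, 387, _, 612, _, 561, _, _, 248, 896, 187, 730, _, _]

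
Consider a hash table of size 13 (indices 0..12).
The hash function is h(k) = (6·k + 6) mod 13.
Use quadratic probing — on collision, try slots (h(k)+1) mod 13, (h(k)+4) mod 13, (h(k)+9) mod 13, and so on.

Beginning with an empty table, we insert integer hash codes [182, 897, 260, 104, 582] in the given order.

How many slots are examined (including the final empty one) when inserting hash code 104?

4

Insert 182: h=6, slot 6 empty -> index 6.
Insert 897: h=6, slot 6 occupied -> index 7.
Insert 260: h=6, slots 6,7 occupied -> index 10.
Insert 104: h=6, slots 6,7,10 occupied -> index 2.
Insert 582: h=1, slot 1 empty -> index 1.
Table: [., 582, 104, ., ., ., 182, 897, ., ., 260, ., .]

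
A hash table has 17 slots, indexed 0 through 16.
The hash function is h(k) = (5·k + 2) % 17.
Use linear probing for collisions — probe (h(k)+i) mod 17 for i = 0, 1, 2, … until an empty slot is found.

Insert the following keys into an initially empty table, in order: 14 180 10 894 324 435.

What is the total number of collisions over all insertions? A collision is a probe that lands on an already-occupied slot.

14: h=4 → slot 4
180: h=1 → slot 1
10: h=1, probe 1,2 → slot 2
894: h=1, probe 1,2,3 → slot 3
324: h=7 → slot 7
435: h=1, probe 1,2,3,4,5 → slot 5
Table: [—, 180, 10, 894, 14, 435, —, 324, —, —, —, —, —, —, —, —, —]

7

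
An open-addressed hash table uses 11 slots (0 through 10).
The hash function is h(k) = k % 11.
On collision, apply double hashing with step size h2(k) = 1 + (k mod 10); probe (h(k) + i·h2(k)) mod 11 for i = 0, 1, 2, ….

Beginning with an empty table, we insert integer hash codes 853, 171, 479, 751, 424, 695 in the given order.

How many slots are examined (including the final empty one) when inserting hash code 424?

2

Insert 853: h=6, slot 6 empty -> index 6.
Insert 171: h=6, h2=2, slot 6 occupied -> index 8.
Insert 479: h=6, h2=10, slot 6 occupied -> index 5.
Insert 751: h=3, slot 3 empty -> index 3.
Insert 424: h=6, h2=5, slot 6 occupied -> index 0.
Insert 695: h=2, slot 2 empty -> index 2.
Table: [424, —, 695, 751, —, 479, 853, —, 171, —, —]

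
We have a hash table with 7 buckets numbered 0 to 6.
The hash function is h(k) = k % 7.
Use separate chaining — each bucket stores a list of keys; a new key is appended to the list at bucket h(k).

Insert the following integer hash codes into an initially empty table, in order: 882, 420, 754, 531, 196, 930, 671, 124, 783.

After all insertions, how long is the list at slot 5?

882 → bucket 0
420 → bucket 0 (collision)
754 → bucket 5
531 → bucket 6
196 → bucket 0 (collision)
930 → bucket 6 (collision)
671 → bucket 6 (collision)
124 → bucket 5 (collision)
783 → bucket 6 (collision)
Final buckets:
0: 882 -> 420 -> 196
1: -
2: -
3: -
4: -
5: 754 -> 124
6: 531 -> 930 -> 671 -> 783

2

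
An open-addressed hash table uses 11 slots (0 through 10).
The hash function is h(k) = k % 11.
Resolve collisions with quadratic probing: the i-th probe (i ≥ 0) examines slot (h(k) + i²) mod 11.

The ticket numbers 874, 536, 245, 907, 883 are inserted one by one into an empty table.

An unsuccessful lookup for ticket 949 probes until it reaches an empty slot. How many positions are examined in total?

Insert 874: h=5, slot 5 empty => index 5.
Insert 536: h=8, slot 8 empty => index 8.
Insert 245: h=3, slot 3 empty => index 3.
Insert 907: h=5, slot 5 occupied => index 6.
Insert 883: h=3, slot 3 occupied => index 4.
Table: [-, -, -, 245, 883, 874, 907, -, 536, -, -]
Lookup 949: h=3, probe 3,4,7 → slot 7 empty, not found.

3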